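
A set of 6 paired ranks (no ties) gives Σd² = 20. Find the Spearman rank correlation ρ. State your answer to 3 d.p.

0.429

ρ = 1 − 6Σd² / [n(n²−1)] = 1 − 6×20 / (6×35)
  = 1 − 120/210 = 1 − 0.5714 ≈ 0.429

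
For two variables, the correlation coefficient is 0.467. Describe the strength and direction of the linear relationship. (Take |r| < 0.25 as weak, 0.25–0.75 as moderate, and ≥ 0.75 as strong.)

moderate positive

r = 0.467 > 0 so the relationship is positive.
|r| = 0.467, which falls in the moderate range.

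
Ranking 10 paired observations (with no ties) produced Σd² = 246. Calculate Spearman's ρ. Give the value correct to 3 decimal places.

ρ = 1 − 6Σd² / [n(n²−1)] = 1 − 6×246 / (10×99)
  = 1 − 1476/990 = 1 − 1.4909 ≈ -0.491

-0.491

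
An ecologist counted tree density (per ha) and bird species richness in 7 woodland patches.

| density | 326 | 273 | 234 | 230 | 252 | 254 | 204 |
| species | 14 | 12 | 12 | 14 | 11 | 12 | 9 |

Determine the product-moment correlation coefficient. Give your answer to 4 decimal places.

0.6154

n = 7, Σx = 1773, Σy = 84, Σx² = 458097, Σy² = 1026, Σxy = 21524
nΣxy − ΣxΣy = 150668 − 148932 = 1736
nΣx² − (Σx)² = 3206679 − 3143529 = 63150; nΣy² − (Σy)² = 7182 − 7056 = 126
r = 1736 / √(63150 × 126) = 1736 / 2820.7978 ≈ 0.6154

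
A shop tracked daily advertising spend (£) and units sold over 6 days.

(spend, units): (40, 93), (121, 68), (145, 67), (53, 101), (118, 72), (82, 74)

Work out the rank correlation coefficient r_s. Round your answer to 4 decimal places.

-0.9429

Rank spend: 1, 5, 6, 2, 4, 3
Rank units: 5, 2, 1, 6, 3, 4
d = rank(spend) − rank(units): -4, 3, 5, -4, 1, -1; Σd² = 68
ρ = 1 − 6Σd² / [n(n²−1)] = 1 − 6×68 / (6×35) = 1 − 408/210 ≈ -0.9429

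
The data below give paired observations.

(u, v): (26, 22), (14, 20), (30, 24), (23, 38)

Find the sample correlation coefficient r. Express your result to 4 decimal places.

0.1681

n = 4, Σu = 93, Σv = 104, Σu² = 2301, Σv² = 2904, Σuv = 2446
nΣuv − ΣuΣv = 9784 − 9672 = 112
nΣu² − (Σu)² = 9204 − 8649 = 555; nΣv² − (Σv)² = 11616 − 10816 = 800
r = 112 / √(555 × 800) = 112 / 666.3332 ≈ 0.1681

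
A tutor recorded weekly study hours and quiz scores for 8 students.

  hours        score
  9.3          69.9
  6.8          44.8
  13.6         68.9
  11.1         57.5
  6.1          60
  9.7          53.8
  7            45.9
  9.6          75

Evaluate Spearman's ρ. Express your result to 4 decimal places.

Rank hours: 4, 2, 8, 7, 1, 6, 3, 5
Rank score: 7, 1, 6, 4, 5, 3, 2, 8
d = rank(hours) − rank(score): -3, 1, 2, 3, -4, 3, 1, -3; Σd² = 58
ρ = 1 − 6Σd² / [n(n²−1)] = 1 − 6×58 / (8×63) = 1 − 348/504 ≈ 0.3095

0.3095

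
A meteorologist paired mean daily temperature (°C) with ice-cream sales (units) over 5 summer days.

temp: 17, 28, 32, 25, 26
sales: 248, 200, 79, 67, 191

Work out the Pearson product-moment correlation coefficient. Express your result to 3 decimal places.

-0.632

n = 5, Σx = 128, Σy = 785, Σx² = 3398, Σy² = 148715, Σxy = 18985
nΣxy − ΣxΣy = 94925 − 100480 = -5555
nΣx² − (Σx)² = 16990 − 16384 = 606; nΣy² − (Σy)² = 743575 − 616225 = 127350
r = -5555 / √(606 × 127350) = -5555 / 8784.8791 ≈ -0.632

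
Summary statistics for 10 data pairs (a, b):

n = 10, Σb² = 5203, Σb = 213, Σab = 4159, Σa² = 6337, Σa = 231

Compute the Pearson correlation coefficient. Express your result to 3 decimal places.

-0.932

r = (nΣab − ΣaΣb) / √[(nΣa² − (Σa)²)(nΣb² − (Σb)²)]
Numerator: 10×4159 − 231×213 = -7613
Denominator: √[(63370 − 53361)(52030 − 45369)] = √[10009 × 6661] = 8165.1668
r = -7613 / 8165.1668 ≈ -0.932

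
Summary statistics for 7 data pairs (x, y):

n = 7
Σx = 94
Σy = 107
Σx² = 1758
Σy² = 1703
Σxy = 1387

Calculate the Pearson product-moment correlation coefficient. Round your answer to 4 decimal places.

-0.2727

r = (nΣxy − ΣxΣy) / √[(nΣx² − (Σx)²)(nΣy² − (Σy)²)]
Numerator: 7×1387 − 94×107 = -349
Denominator: √[(12306 − 8836)(11921 − 11449)] = √[3470 × 472] = 1279.7812
r = -349 / 1279.7812 ≈ -0.2727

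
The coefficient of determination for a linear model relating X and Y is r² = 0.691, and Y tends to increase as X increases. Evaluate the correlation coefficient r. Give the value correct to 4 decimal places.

0.8313

|r| = √0.691 = 0.8313
The association is positive, so r = 0.8313.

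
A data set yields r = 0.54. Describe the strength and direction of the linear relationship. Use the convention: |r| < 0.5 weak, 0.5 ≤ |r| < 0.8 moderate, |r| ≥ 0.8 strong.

moderate positive

r = 0.54 > 0 so the relationship is positive.
|r| = 0.54, which falls in the moderate range.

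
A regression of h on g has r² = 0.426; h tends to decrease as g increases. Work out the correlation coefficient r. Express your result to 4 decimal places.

-0.6527

|r| = √0.426 = 0.6527
The association is negative, so r = −0.6527.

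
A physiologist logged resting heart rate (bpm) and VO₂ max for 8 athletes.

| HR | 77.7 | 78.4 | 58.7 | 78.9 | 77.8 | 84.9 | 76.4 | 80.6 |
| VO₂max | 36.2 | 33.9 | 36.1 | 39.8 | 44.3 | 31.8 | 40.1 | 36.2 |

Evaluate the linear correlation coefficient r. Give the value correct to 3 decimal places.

n = 8, Σx = 613.4, Σy = 298.4, Σx² = 47448.92, Σy² = 11239.08, Σxy = 22857.51
nΣxy − ΣxΣy = 182860.08 − 183038.56 = -178.48
nΣx² − (Σx)² = 379591.36 − 376259.56 = 3331.8; nΣy² − (Σy)² = 89912.64 − 89042.56 = 870.08
r = -178.48 / √(3331.8 × 870.08) = -178.48 / 1702.6252 ≈ -0.105

-0.105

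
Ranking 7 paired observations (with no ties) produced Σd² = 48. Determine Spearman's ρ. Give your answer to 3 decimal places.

ρ = 1 − 6Σd² / [n(n²−1)] = 1 − 6×48 / (7×48)
  = 1 − 288/336 = 1 − 0.8571 ≈ 0.143

0.143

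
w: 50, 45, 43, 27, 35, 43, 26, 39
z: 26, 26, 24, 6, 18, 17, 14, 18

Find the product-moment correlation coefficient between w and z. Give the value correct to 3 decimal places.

0.870

n = 8, Σw = 308, Σz = 149, Σw² = 12374, Σz² = 3097, Σwz = 6091
nΣwz − ΣwΣz = 48728 − 45892 = 2836
nΣw² − (Σw)² = 98992 − 94864 = 4128; nΣz² − (Σz)² = 24776 − 22201 = 2575
r = 2836 / √(4128 × 2575) = 2836 / 3260.3067 ≈ 0.870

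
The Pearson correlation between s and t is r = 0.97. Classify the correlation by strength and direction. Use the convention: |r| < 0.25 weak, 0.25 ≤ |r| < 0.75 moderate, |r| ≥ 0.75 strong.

r = 0.97 > 0 so the relationship is positive.
|r| = 0.97, which falls in the strong range.

strong positive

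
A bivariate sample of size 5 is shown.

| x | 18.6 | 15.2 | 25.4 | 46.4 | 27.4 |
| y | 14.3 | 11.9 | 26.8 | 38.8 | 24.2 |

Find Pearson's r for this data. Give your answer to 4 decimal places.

0.9672

n = 5, Σx = 133, Σy = 116, Σx² = 4125.88, Σy² = 3155.42, Σxy = 3590.98
nΣxy − ΣxΣy = 17954.9 − 15428 = 2526.9
nΣx² − (Σx)² = 20629.4 − 17689 = 2940.4; nΣy² − (Σy)² = 15777.1 − 13456 = 2321.1
r = 2526.9 / √(2940.4 × 2321.1) = 2526.9 / 2612.4629 ≈ 0.9672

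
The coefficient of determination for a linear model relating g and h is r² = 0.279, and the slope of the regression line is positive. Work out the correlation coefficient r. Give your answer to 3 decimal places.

|r| = √0.279 = 0.528
The association is positive, so r = 0.528.

0.528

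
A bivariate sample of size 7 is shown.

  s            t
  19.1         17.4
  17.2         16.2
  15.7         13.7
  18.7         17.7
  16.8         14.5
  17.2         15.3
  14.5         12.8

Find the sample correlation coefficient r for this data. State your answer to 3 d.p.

n = 7, Σs = 119.2, Σt = 107.6, Σs² = 2045.16, Σt² = 1674.36, Σst = 1849.42
nΣst − ΣsΣt = 12945.94 − 12825.92 = 120.02
nΣs² − (Σs)² = 14316.12 − 14208.64 = 107.48; nΣt² − (Σt)² = 11720.52 − 11577.76 = 142.76
r = 120.02 / √(107.48 × 142.76) = 120.02 / 123.8703 ≈ 0.969

0.969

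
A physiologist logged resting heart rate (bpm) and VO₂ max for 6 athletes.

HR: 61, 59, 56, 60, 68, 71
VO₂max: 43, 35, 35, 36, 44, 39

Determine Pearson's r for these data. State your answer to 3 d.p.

n = 6, Σx = 375, Σy = 232, Σx² = 23603, Σy² = 9052, Σxy = 14569
nΣxy − ΣxΣy = 87414 − 87000 = 414
nΣx² − (Σx)² = 141618 − 140625 = 993; nΣy² − (Σy)² = 54312 − 53824 = 488
r = 414 / √(993 × 488) = 414 / 696.1207 ≈ 0.595

0.595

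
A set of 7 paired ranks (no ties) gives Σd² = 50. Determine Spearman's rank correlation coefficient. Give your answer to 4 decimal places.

0.1071

ρ = 1 − 6Σd² / [n(n²−1)] = 1 − 6×50 / (7×48)
  = 1 − 300/336 = 1 − 0.89286 ≈ 0.1071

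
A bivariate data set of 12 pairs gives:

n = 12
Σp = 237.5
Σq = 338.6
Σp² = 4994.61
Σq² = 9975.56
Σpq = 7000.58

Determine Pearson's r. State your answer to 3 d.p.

r = (nΣpq − ΣpΣq) / √[(nΣp² − (Σp)²)(nΣq² − (Σq)²)]
Numerator: 12×7000.58 − 237.5×338.6 = 3589.46
Denominator: √[(59935.32 − 56406.25)(119706.72 − 114649.96)] = √[3529.07 × 5056.76] = 4224.4124
r = 3589.46 / 4224.4124 ≈ 0.850

0.850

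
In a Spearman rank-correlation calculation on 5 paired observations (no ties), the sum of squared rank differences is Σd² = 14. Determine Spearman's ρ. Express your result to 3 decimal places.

ρ = 1 − 6Σd² / [n(n²−1)] = 1 − 6×14 / (5×24)
  = 1 − 84/120 = 1 − 0.7000 ≈ 0.300

0.300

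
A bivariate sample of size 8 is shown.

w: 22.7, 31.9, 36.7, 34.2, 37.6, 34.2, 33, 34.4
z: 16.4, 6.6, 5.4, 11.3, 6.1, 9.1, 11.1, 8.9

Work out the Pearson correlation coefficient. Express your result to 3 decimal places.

-0.847

n = 8, Σw = 264.7, Σz = 74.9, Σw² = 8905.19, Σz² = 791.81, Σwz = 2380.5
nΣwz − ΣwΣz = 19044 − 19826.03 = -782.03
nΣw² − (Σw)² = 71241.52 − 70066.09 = 1175.43; nΣz² − (Σz)² = 6334.48 − 5610.01 = 724.47
r = -782.03 / √(1175.43 × 724.47) = -782.03 / 922.8021 ≈ -0.847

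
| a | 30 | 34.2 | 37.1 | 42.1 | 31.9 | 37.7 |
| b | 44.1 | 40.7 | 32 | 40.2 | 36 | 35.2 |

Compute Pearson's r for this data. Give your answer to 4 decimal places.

n = 6, Σa = 213, Σb = 228.2, Σa² = 7657.36, Σb² = 8776.38, Σab = 8070
nΣab − ΣaΣb = 48420 − 48606.6 = -186.6
nΣa² − (Σa)² = 45944.16 − 45369 = 575.16; nΣb² − (Σb)² = 52658.28 − 52075.24 = 583.04
r = -186.6 / √(575.16 × 583.04) = -186.6 / 579.0866 ≈ -0.3222

-0.3222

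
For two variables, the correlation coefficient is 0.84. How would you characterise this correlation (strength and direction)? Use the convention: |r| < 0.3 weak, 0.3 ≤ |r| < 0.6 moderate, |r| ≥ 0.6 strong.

strong positive

r = 0.84 > 0 so the relationship is positive.
|r| = 0.84, which falls in the strong range.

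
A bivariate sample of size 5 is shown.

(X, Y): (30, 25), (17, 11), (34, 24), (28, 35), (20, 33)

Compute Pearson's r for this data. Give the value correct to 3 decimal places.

0.337

n = 5, ΣX = 129, ΣY = 128, ΣX² = 3529, ΣY² = 3636, ΣXY = 3393
nΣXY − ΣXΣY = 16965 − 16512 = 453
nΣX² − (ΣX)² = 17645 − 16641 = 1004; nΣY² − (ΣY)² = 18180 − 16384 = 1796
r = 453 / √(1004 × 1796) = 453 / 1342.8269 ≈ 0.337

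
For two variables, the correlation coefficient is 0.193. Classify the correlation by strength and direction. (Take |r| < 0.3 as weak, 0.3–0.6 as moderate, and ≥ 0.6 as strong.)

r = 0.193 > 0 so the relationship is positive.
|r| = 0.193, which falls in the weak range.

weak positive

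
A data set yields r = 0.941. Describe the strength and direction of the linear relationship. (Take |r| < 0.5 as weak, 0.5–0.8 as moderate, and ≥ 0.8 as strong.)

strong positive

r = 0.941 > 0 so the relationship is positive.
|r| = 0.941, which falls in the strong range.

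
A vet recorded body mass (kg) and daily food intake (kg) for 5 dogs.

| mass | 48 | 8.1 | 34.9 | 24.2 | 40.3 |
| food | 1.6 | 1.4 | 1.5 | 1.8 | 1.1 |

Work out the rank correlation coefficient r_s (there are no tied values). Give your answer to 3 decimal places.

Rank mass: 5, 1, 3, 2, 4
Rank food: 4, 2, 3, 5, 1
d = rank(mass) − rank(food): 1, -1, 0, -3, 3; Σd² = 20
ρ = 1 − 6Σd² / [n(n²−1)] = 1 − 6×20 / (5×24) = 1 − 120/120 ≈ 0.000

0.000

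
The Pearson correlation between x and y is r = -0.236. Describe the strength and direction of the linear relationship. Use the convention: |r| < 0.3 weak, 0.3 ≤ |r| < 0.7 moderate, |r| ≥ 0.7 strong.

r = -0.236 < 0 so the relationship is negative.
|r| = 0.236, which falls in the weak range.

weak negative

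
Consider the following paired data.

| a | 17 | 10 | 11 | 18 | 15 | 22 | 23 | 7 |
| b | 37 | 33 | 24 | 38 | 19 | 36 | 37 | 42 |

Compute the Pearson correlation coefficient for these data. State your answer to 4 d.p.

n = 8, Σa = 123, Σb = 266, Σa² = 2121, Σb² = 9268, Σab = 4129
nΣab − ΣaΣb = 33032 − 32718 = 314
nΣa² − (Σa)² = 16968 − 15129 = 1839; nΣb² − (Σb)² = 74144 − 70756 = 3388
r = 314 / √(1839 × 3388) = 314 / 2496.1034 ≈ 0.1258

0.1258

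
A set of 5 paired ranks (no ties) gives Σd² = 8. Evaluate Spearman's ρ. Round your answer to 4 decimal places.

0.6000

ρ = 1 − 6Σd² / [n(n²−1)] = 1 − 6×8 / (5×24)
  = 1 − 48/120 = 1 − 0.40000 ≈ 0.6000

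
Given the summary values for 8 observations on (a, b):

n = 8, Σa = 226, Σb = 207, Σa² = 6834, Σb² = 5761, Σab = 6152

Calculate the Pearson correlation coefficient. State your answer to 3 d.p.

r = (nΣab − ΣaΣb) / √[(nΣa² − (Σa)²)(nΣb² − (Σb)²)]
Numerator: 8×6152 − 226×207 = 2434
Denominator: √[(54672 − 51076)(46088 − 42849)] = √[3596 × 3239] = 3412.8352
r = 2434 / 3412.8352 ≈ 0.713

0.713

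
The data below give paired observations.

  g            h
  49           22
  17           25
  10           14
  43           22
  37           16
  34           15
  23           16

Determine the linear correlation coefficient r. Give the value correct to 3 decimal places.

n = 7, Σg = 213, Σh = 130, Σg² = 7693, Σh² = 2526, Σgh = 4059
nΣgh − ΣgΣh = 28413 − 27690 = 723
nΣg² − (Σg)² = 53851 − 45369 = 8482; nΣh² − (Σh)² = 17682 − 16900 = 782
r = 723 / √(8482 × 782) = 723 / 2575.4464 ≈ 0.281

0.281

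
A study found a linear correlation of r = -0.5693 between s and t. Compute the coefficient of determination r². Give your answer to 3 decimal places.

r² = (-0.5693)² = 0.324

0.324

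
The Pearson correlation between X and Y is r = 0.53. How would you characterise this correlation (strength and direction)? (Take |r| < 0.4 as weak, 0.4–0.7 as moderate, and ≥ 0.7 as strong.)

moderate positive

r = 0.53 > 0 so the relationship is positive.
|r| = 0.53, which falls in the moderate range.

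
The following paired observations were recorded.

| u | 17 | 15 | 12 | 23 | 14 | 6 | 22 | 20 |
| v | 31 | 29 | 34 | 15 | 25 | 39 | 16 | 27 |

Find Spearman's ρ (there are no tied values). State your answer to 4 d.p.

-0.8333

Rank u: 5, 4, 2, 8, 3, 1, 7, 6
Rank v: 6, 5, 7, 1, 3, 8, 2, 4
d = rank(u) − rank(v): -1, -1, -5, 7, 0, -7, 5, 2; Σd² = 154
ρ = 1 − 6Σd² / [n(n²−1)] = 1 − 6×154 / (8×63) = 1 − 924/504 ≈ -0.8333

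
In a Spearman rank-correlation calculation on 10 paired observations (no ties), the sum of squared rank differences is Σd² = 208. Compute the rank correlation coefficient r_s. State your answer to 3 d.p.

ρ = 1 − 6Σd² / [n(n²−1)] = 1 − 6×208 / (10×99)
  = 1 − 1248/990 = 1 − 1.2606 ≈ -0.261

-0.261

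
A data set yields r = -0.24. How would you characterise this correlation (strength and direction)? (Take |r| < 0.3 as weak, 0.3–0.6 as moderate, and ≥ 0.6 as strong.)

r = -0.24 < 0 so the relationship is negative.
|r| = 0.24, which falls in the weak range.

weak negative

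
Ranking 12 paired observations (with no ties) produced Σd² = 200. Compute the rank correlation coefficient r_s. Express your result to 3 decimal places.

ρ = 1 − 6Σd² / [n(n²−1)] = 1 − 6×200 / (12×143)
  = 1 − 1200/1716 = 1 − 0.6993 ≈ 0.301

0.301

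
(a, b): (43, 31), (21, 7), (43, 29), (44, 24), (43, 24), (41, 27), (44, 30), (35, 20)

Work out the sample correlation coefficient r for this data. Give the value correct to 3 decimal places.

n = 8, Σa = 314, Σb = 192, Σa² = 12766, Σb² = 5032, Σab = 7942
nΣab − ΣaΣb = 63536 − 60288 = 3248
nΣa² − (Σa)² = 102128 − 98596 = 3532; nΣb² − (Σb)² = 40256 − 36864 = 3392
r = 3248 / √(3532 × 3392) = 3248 / 3461.2922 ≈ 0.938

0.938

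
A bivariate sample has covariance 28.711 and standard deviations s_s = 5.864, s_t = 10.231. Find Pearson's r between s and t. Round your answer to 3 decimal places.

0.479

r = Cov(s,t) / (s_s · s_t) = 28.711 / (5.864 × 10.231)
  = 28.711 / 59.9946 ≈ 0.479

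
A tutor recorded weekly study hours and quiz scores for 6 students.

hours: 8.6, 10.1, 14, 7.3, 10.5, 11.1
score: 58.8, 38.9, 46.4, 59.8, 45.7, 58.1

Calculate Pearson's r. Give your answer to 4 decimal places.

-0.4935

n = 6, Σx = 61.6, Σy = 307.7, Σx² = 658.72, Σy² = 16163.75, Σxy = 3109.47
nΣxy − ΣxΣy = 18656.82 − 18954.32 = -297.5
nΣx² − (Σx)² = 3952.32 − 3794.56 = 157.76; nΣy² − (Σy)² = 96982.5 − 94679.29 = 2303.21
r = -297.5 / √(157.76 × 2303.21) = -297.5 / 602.7889 ≈ -0.4935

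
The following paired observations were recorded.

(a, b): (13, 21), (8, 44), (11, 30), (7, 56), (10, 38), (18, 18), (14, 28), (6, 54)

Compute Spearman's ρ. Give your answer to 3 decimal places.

-0.952

Rank a: 6, 3, 5, 2, 4, 8, 7, 1
Rank b: 2, 6, 4, 8, 5, 1, 3, 7
d = rank(a) − rank(b): 4, -3, 1, -6, -1, 7, 4, -6; Σd² = 164
ρ = 1 − 6Σd² / [n(n²−1)] = 1 − 6×164 / (8×63) = 1 − 984/504 ≈ -0.952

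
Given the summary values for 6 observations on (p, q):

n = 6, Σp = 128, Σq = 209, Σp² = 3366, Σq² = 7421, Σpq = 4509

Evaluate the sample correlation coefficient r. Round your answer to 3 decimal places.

0.168

r = (nΣpq − ΣpΣq) / √[(nΣp² − (Σp)²)(nΣq² − (Σq)²)]
Numerator: 6×4509 − 128×209 = 302
Denominator: √[(20196 − 16384)(44526 − 43681)] = √[3812 × 845] = 1794.7535
r = 302 / 1794.7535 ≈ 0.168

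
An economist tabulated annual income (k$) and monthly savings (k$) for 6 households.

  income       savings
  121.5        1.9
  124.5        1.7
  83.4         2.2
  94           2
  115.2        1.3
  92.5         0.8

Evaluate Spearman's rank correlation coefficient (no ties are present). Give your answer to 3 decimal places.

-0.257

Rank income: 5, 6, 1, 3, 4, 2
Rank savings: 4, 3, 6, 5, 2, 1
d = rank(income) − rank(savings): 1, 3, -5, -2, 2, 1; Σd² = 44
ρ = 1 − 6Σd² / [n(n²−1)] = 1 − 6×44 / (6×35) = 1 − 264/210 ≈ -0.257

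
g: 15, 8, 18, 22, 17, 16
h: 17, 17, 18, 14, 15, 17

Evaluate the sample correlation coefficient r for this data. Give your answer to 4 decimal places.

-0.5193

n = 6, Σg = 96, Σh = 98, Σg² = 1642, Σh² = 1612, Σgh = 1550
nΣgh − ΣgΣh = 9300 − 9408 = -108
nΣg² − (Σg)² = 9852 − 9216 = 636; nΣh² − (Σh)² = 9672 − 9604 = 68
r = -108 / √(636 × 68) = -108 / 207.9615 ≈ -0.5193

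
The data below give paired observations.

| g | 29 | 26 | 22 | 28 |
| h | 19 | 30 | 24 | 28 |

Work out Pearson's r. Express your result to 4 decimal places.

n = 4, Σg = 105, Σh = 101, Σg² = 2785, Σh² = 2621, Σgh = 2643
nΣgh − ΣgΣh = 10572 − 10605 = -33
nΣg² − (Σg)² = 11140 − 11025 = 115; nΣh² − (Σh)² = 10484 − 10201 = 283
r = -33 / √(115 × 283) = -33 / 180.4023 ≈ -0.1829

-0.1829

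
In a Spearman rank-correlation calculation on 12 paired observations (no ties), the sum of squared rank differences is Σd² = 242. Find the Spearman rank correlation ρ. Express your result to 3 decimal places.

ρ = 1 − 6Σd² / [n(n²−1)] = 1 − 6×242 / (12×143)
  = 1 − 1452/1716 = 1 − 0.8462 ≈ 0.154

0.154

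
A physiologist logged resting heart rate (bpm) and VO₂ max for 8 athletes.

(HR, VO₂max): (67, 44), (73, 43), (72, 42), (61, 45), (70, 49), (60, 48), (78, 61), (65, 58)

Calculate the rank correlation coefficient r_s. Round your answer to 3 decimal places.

-0.048

Rank HR: 4, 7, 6, 2, 5, 1, 8, 3
Rank VO₂max: 3, 2, 1, 4, 6, 5, 8, 7
d = rank(HR) − rank(VO₂max): 1, 5, 5, -2, -1, -4, 0, -4; Σd² = 88
ρ = 1 − 6Σd² / [n(n²−1)] = 1 − 6×88 / (8×63) = 1 − 528/504 ≈ -0.048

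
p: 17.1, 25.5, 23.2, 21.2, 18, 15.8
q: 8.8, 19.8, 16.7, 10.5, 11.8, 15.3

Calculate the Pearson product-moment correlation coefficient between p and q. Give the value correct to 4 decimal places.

n = 6, Σp = 120.8, Σq = 82.9, Σp² = 2503.98, Σq² = 1231.95, Σpq = 1719.56
nΣpq − ΣpΣq = 10317.36 − 10014.32 = 303.04
nΣp² − (Σp)² = 15023.88 − 14592.64 = 431.24; nΣq² − (Σq)² = 7391.7 − 6872.41 = 519.29
r = 303.04 / √(431.24 × 519.29) = 303.04 / 473.2215 ≈ 0.6404

0.6404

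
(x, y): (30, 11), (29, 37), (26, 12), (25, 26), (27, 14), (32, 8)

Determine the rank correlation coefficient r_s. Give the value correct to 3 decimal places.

Rank x: 5, 4, 2, 1, 3, 6
Rank y: 2, 6, 3, 5, 4, 1
d = rank(x) − rank(y): 3, -2, -1, -4, -1, 5; Σd² = 56
ρ = 1 − 6Σd² / [n(n²−1)] = 1 − 6×56 / (6×35) = 1 − 336/210 ≈ -0.600

-0.600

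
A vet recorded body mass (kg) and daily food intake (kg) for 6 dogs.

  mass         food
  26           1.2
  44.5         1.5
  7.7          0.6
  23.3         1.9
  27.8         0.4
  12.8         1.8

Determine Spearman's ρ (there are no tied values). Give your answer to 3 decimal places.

Rank mass: 4, 6, 1, 3, 5, 2
Rank food: 3, 4, 2, 6, 1, 5
d = rank(mass) − rank(food): 1, 2, -1, -3, 4, -3; Σd² = 40
ρ = 1 − 6Σd² / [n(n²−1)] = 1 − 6×40 / (6×35) = 1 − 240/210 ≈ -0.143

-0.143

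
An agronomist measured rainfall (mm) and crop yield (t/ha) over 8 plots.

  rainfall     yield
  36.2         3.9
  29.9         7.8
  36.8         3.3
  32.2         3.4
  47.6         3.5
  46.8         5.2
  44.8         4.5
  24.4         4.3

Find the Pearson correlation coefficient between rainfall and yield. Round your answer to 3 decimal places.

n = 8, Σx = 298.7, Σy = 35.9, Σx² = 11653.93, Σy² = 176.53, Σxy = 1321.8
nΣxy − ΣxΣy = 10574.4 − 10723.33 = -148.93
nΣx² − (Σx)² = 93231.44 − 89221.69 = 4009.75; nΣy² − (Σy)² = 1412.24 − 1288.81 = 123.43
r = -148.93 / √(4009.75 × 123.43) = -148.93 / 703.5080 ≈ -0.212

-0.212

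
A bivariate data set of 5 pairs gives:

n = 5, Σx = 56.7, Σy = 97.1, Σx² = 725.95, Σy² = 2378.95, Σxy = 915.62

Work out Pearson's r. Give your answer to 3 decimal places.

r = (nΣxy − ΣxΣy) / √[(nΣx² − (Σx)²)(nΣy² − (Σy)²)]
Numerator: 5×915.62 − 56.7×97.1 = -927.47
Denominator: √[(3629.75 − 3214.89)(11894.75 − 9428.41)] = √[414.86 × 2466.34] = 1011.5265
r = -927.47 / 1011.5265 ≈ -0.917

-0.917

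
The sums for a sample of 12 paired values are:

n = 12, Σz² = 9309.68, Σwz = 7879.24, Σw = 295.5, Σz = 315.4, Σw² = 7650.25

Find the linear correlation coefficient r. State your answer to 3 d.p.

r = (nΣwz − ΣwΣz) / √[(nΣw² − (Σw)²)(nΣz² − (Σz)²)]
Numerator: 12×7879.24 − 295.5×315.4 = 1350.18
Denominator: √[(91803 − 87320.25)(111716.16 − 99477.16)] = √[4482.75 × 12239] = 7407.0492
r = 1350.18 / 7407.0492 ≈ 0.182

0.182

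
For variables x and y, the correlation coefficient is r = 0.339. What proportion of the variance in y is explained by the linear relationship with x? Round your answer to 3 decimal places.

0.115

r² = (0.339)² = 0.115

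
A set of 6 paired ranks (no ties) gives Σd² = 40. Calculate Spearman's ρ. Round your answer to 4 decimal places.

ρ = 1 − 6Σd² / [n(n²−1)] = 1 − 6×40 / (6×35)
  = 1 − 240/210 = 1 − 1.14286 ≈ -0.1429

-0.1429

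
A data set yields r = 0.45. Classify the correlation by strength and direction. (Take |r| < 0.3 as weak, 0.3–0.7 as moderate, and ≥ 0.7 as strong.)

r = 0.45 > 0 so the relationship is positive.
|r| = 0.45, which falls in the moderate range.

moderate positive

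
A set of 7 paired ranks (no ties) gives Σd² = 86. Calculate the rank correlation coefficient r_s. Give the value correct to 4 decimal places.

ρ = 1 − 6Σd² / [n(n²−1)] = 1 − 6×86 / (7×48)
  = 1 − 516/336 = 1 − 1.53571 ≈ -0.5357

-0.5357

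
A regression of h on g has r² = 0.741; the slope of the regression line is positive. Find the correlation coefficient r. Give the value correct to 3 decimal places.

|r| = √0.741 = 0.861
The association is positive, so r = 0.861.

0.861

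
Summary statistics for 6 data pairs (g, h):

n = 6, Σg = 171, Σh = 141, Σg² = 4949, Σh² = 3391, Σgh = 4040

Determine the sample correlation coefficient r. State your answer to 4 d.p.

r = (nΣgh − ΣgΣh) / √[(nΣg² − (Σg)²)(nΣh² − (Σh)²)]
Numerator: 6×4040 − 171×141 = 129
Denominator: √[(29694 − 29241)(20346 − 19881)] = √[453 × 465] = 458.9608
r = 129 / 458.9608 ≈ 0.2811

0.2811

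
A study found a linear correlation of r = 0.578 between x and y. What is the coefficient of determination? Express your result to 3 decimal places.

r² = (0.578)² = 0.334

0.334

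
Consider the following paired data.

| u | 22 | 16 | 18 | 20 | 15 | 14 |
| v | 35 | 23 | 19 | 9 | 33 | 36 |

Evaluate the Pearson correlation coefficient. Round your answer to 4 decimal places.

-0.3232

n = 6, Σu = 105, Σv = 155, Σu² = 1885, Σv² = 4581, Σuv = 2659
nΣuv − ΣuΣv = 15954 − 16275 = -321
nΣu² − (Σu)² = 11310 − 11025 = 285; nΣv² − (Σv)² = 27486 − 24025 = 3461
r = -321 / √(285 × 3461) = -321 / 993.1692 ≈ -0.3232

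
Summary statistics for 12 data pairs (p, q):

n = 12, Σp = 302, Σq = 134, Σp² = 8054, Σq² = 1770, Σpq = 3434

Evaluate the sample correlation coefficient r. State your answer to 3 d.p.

r = (nΣpq − ΣpΣq) / √[(nΣp² − (Σp)²)(nΣq² − (Σq)²)]
Numerator: 12×3434 − 302×134 = 740
Denominator: √[(96648 − 91204)(21240 − 17956)] = √[5444 × 3284] = 4228.2498
r = 740 / 4228.2498 ≈ 0.175

0.175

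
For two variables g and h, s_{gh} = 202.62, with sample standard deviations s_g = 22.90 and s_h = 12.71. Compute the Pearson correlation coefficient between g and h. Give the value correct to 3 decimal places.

r = Cov(g,h) / (s_g · s_h) = 202.62 / (22.90 × 12.71)
  = 202.62 / 291.0590 ≈ 0.696

0.696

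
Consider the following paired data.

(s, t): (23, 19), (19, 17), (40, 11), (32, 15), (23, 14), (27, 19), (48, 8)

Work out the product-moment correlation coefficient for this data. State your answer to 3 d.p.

-0.855

n = 7, Σs = 212, Σt = 103, Σs² = 7076, Σt² = 1617, Σst = 2899
nΣst − ΣsΣt = 20293 − 21836 = -1543
nΣs² − (Σs)² = 49532 − 44944 = 4588; nΣt² − (Σt)² = 11319 − 10609 = 710
r = -1543 / √(4588 × 710) = -1543 / 1804.8490 ≈ -0.855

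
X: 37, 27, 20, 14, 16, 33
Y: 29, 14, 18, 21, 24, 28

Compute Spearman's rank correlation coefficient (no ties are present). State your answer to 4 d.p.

0.4857

Rank X: 6, 4, 3, 1, 2, 5
Rank Y: 6, 1, 2, 3, 4, 5
d = rank(X) − rank(Y): 0, 3, 1, -2, -2, 0; Σd² = 18
ρ = 1 − 6Σd² / [n(n²−1)] = 1 − 6×18 / (6×35) = 1 − 108/210 ≈ 0.4857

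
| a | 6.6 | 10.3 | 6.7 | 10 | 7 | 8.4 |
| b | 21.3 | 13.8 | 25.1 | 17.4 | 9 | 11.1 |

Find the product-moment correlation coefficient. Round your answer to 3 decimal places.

n = 6, Σa = 49, Σb = 97.7, Σa² = 414.1, Σb² = 1781.11, Σab = 781.13
nΣab − ΣaΣb = 4686.78 − 4787.3 = -100.52
nΣa² − (Σa)² = 2484.6 − 2401 = 83.6; nΣb² − (Σb)² = 10686.66 − 9545.29 = 1141.37
r = -100.52 / √(83.6 × 1141.37) = -100.52 / 308.8989 ≈ -0.325

-0.325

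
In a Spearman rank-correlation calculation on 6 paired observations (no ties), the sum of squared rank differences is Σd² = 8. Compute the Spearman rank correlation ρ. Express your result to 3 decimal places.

0.771

ρ = 1 − 6Σd² / [n(n²−1)] = 1 − 6×8 / (6×35)
  = 1 − 48/210 = 1 − 0.2286 ≈ 0.771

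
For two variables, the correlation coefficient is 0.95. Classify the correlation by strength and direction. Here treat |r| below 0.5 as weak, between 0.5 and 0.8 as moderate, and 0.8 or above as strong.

r = 0.95 > 0 so the relationship is positive.
|r| = 0.95, which falls in the strong range.

strong positive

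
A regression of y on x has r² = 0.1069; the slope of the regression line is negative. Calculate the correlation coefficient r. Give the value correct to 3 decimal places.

|r| = √0.1069 = 0.327
The association is negative, so r = −0.327.

-0.327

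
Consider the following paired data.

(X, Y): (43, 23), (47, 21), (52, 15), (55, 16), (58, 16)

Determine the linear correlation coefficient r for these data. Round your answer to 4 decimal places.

-0.8941

n = 5, ΣX = 255, ΣY = 91, ΣX² = 13151, ΣY² = 1707, ΣXY = 4564
nΣXY − ΣXΣY = 22820 − 23205 = -385
nΣX² − (ΣX)² = 65755 − 65025 = 730; nΣY² − (ΣY)² = 8535 − 8281 = 254
r = -385 / √(730 × 254) = -385 / 430.6042 ≈ -0.8941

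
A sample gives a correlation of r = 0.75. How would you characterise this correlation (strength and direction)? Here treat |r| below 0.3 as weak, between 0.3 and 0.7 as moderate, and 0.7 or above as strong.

strong positive

r = 0.75 > 0 so the relationship is positive.
|r| = 0.75, which falls in the strong range.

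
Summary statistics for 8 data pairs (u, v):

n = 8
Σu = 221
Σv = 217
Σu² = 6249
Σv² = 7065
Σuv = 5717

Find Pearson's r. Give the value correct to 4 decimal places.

-0.6741

r = (nΣuv − ΣuΣv) / √[(nΣu² − (Σu)²)(nΣv² − (Σv)²)]
Numerator: 8×5717 − 221×217 = -2221
Denominator: √[(49992 − 48841)(56520 − 47089)] = √[1151 × 9431] = 3294.7050
r = -2221 / 3294.7050 ≈ -0.6741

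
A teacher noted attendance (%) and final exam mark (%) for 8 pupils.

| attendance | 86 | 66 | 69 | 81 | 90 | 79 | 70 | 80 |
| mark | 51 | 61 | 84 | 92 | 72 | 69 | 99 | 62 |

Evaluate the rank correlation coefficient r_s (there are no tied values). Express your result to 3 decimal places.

-0.095

Rank attendance: 7, 1, 2, 6, 8, 4, 3, 5
Rank mark: 1, 2, 6, 7, 5, 4, 8, 3
d = rank(attendance) − rank(mark): 6, -1, -4, -1, 3, 0, -5, 2; Σd² = 92
ρ = 1 − 6Σd² / [n(n²−1)] = 1 − 6×92 / (8×63) = 1 − 552/504 ≈ -0.095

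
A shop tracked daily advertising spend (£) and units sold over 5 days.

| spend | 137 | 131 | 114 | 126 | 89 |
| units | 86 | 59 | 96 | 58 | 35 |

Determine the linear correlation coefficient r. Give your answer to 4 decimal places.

0.5401

n = 5, Σx = 597, Σy = 334, Σx² = 72723, Σy² = 24682, Σxy = 40878
nΣxy − ΣxΣy = 204390 − 199398 = 4992
nΣx² − (Σx)² = 363615 − 356409 = 7206; nΣy² − (Σy)² = 123410 − 111556 = 11854
r = 4992 / √(7206 × 11854) = 4992 / 9242.2900 ≈ 0.5401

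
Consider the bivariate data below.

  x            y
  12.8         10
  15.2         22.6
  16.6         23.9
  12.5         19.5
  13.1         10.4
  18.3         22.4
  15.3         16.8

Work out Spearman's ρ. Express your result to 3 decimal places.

Rank x: 2, 4, 6, 1, 3, 7, 5
Rank y: 1, 6, 7, 4, 2, 5, 3
d = rank(x) − rank(y): 1, -2, -1, -3, 1, 2, 2; Σd² = 24
ρ = 1 − 6Σd² / [n(n²−1)] = 1 − 6×24 / (7×48) = 1 − 144/336 ≈ 0.571

0.571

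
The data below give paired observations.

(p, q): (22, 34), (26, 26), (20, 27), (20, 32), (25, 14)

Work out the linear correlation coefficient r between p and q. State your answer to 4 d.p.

-0.5947

n = 5, Σp = 113, Σq = 133, Σp² = 2585, Σq² = 3781, Σpq = 2954
nΣpq − ΣpΣq = 14770 − 15029 = -259
nΣp² − (Σp)² = 12925 − 12769 = 156; nΣq² − (Σq)² = 18905 − 17689 = 1216
r = -259 / √(156 × 1216) = -259 / 435.5410 ≈ -0.5947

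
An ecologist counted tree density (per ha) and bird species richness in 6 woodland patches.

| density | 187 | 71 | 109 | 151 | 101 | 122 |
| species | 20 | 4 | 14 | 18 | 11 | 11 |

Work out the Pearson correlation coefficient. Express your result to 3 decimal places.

0.935

n = 6, Σx = 741, Σy = 78, Σx² = 99777, Σy² = 1178, Σxy = 10721
nΣxy − ΣxΣy = 64326 − 57798 = 6528
nΣx² − (Σx)² = 598662 − 549081 = 49581; nΣy² − (Σy)² = 7068 − 6084 = 984
r = 6528 / √(49581 × 984) = 6528 / 6984.8195 ≈ 0.935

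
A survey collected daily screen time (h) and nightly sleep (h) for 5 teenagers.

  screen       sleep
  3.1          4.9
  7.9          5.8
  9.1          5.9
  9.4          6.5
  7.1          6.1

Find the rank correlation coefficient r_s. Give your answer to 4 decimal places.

0.7000

Rank screen: 1, 3, 4, 5, 2
Rank sleep: 1, 2, 3, 5, 4
d = rank(screen) − rank(sleep): 0, 1, 1, 0, -2; Σd² = 6
ρ = 1 − 6Σd² / [n(n²−1)] = 1 − 6×6 / (5×24) = 1 − 36/120 ≈ 0.7000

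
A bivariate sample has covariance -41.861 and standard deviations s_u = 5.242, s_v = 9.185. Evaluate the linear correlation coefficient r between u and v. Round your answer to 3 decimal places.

r = Cov(u,v) / (s_u · s_v) = -41.861 / (5.242 × 9.185)
  = -41.861 / 48.1478 ≈ -0.869

-0.869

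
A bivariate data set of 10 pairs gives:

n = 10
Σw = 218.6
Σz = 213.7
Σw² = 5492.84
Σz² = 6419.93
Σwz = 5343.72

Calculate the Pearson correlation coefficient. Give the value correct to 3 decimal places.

r = (nΣwz − ΣwΣz) / √[(nΣw² − (Σw)²)(nΣz² − (Σz)²)]
Numerator: 10×5343.72 − 218.6×213.7 = 6722.38
Denominator: √[(54928.4 − 47785.96)(64199.3 − 45667.69)] = √[7142.44 × 18531.61] = 11504.8213
r = 6722.38 / 11504.8213 ≈ 0.584

0.584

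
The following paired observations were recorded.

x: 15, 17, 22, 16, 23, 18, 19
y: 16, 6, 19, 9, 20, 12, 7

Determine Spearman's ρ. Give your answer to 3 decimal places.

0.464

Rank x: 1, 3, 6, 2, 7, 4, 5
Rank y: 5, 1, 6, 3, 7, 4, 2
d = rank(x) − rank(y): -4, 2, 0, -1, 0, 0, 3; Σd² = 30
ρ = 1 − 6Σd² / [n(n²−1)] = 1 − 6×30 / (7×48) = 1 − 180/336 ≈ 0.464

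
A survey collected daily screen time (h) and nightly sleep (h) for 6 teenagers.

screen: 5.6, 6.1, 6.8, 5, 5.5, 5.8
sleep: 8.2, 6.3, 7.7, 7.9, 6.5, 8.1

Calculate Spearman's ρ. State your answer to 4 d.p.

-0.2571

Rank screen: 3, 5, 6, 1, 2, 4
Rank sleep: 6, 1, 3, 4, 2, 5
d = rank(screen) − rank(sleep): -3, 4, 3, -3, 0, -1; Σd² = 44
ρ = 1 − 6Σd² / [n(n²−1)] = 1 − 6×44 / (6×35) = 1 − 264/210 ≈ -0.2571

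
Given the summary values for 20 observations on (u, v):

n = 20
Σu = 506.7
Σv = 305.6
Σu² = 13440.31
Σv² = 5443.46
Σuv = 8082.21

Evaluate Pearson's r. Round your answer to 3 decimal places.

0.497

r = (nΣuv − ΣuΣv) / √[(nΣu² − (Σu)²)(nΣv² − (Σv)²)]
Numerator: 20×8082.21 − 506.7×305.6 = 6796.68
Denominator: √[(268806.2 − 256744.89)(108869.2 − 93391.36)] = √[12061.31 × 15477.84] = 13663.1997
r = 6796.68 / 13663.1997 ≈ 0.497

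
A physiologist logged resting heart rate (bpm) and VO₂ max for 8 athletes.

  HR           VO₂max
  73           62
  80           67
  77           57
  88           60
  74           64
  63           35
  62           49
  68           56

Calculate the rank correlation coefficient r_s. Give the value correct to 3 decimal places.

Rank HR: 4, 7, 6, 8, 5, 2, 1, 3
Rank VO₂max: 6, 8, 4, 5, 7, 1, 2, 3
d = rank(HR) − rank(VO₂max): -2, -1, 2, 3, -2, 1, -1, 0; Σd² = 24
ρ = 1 − 6Σd² / [n(n²−1)] = 1 − 6×24 / (8×63) = 1 − 144/504 ≈ 0.714

0.714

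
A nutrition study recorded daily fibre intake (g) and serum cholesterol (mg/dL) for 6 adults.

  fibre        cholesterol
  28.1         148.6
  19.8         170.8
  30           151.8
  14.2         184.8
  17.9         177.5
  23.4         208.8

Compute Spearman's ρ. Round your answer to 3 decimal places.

-0.600

Rank fibre: 5, 3, 6, 1, 2, 4
Rank cholesterol: 1, 3, 2, 5, 4, 6
d = rank(fibre) − rank(cholesterol): 4, 0, 4, -4, -2, -2; Σd² = 56
ρ = 1 − 6Σd² / [n(n²−1)] = 1 − 6×56 / (6×35) = 1 − 336/210 ≈ -0.600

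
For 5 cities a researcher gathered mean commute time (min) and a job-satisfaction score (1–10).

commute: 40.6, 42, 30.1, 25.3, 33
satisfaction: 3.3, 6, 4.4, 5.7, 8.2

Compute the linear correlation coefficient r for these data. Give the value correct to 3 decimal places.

n = 5, Σx = 171, Σy = 27.6, Σx² = 6047.46, Σy² = 165.98, Σxy = 933.23
nΣxy − ΣxΣy = 4666.15 − 4719.6 = -53.45
nΣx² − (Σx)² = 30237.3 − 29241 = 996.3; nΣy² − (Σy)² = 829.9 − 761.76 = 68.14
r = -53.45 / √(996.3 × 68.14) = -53.45 / 260.5530 ≈ -0.205

-0.205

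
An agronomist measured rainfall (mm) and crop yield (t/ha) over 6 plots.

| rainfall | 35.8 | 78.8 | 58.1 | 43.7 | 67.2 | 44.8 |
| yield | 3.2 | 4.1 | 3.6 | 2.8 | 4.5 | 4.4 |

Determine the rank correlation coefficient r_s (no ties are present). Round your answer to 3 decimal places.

Rank rainfall: 1, 6, 4, 2, 5, 3
Rank yield: 2, 4, 3, 1, 6, 5
d = rank(rainfall) − rank(yield): -1, 2, 1, 1, -1, -2; Σd² = 12
ρ = 1 − 6Σd² / [n(n²−1)] = 1 − 6×12 / (6×35) = 1 − 72/210 ≈ 0.657

0.657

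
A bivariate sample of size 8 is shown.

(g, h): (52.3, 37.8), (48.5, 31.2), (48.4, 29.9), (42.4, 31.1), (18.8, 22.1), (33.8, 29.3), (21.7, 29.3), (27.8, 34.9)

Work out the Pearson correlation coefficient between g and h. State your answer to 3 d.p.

n = 8, Σg = 293.7, Σh = 245.6, Σg² = 11967.47, Σh² = 7686.9, Σgh = 9267.79
nΣgh − ΣgΣh = 74142.32 − 72132.72 = 2009.6
nΣg² − (Σg)² = 95739.76 − 86259.69 = 9480.07; nΣh² − (Σh)² = 61495.2 − 60319.36 = 1175.84
r = 2009.6 / √(9480.07 × 1175.84) = 2009.6 / 3338.7191 ≈ 0.602

0.602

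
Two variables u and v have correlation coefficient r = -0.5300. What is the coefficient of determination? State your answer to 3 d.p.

r² = (-0.5300)² = 0.281

0.281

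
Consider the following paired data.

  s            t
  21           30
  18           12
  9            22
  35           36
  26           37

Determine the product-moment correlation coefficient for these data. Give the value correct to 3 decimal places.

n = 5, Σs = 109, Σt = 137, Σs² = 2747, Σt² = 4193, Σst = 3266
nΣst − ΣsΣt = 16330 − 14933 = 1397
nΣs² − (Σs)² = 13735 − 11881 = 1854; nΣt² − (Σt)² = 20965 − 18769 = 2196
r = 1397 / √(1854 × 2196) = 1397 / 2017.7671 ≈ 0.692

0.692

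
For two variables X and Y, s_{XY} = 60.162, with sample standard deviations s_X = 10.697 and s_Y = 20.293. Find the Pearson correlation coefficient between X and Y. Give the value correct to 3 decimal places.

r = Cov(X,Y) / (s_X · s_Y) = 60.162 / (10.697 × 20.293)
  = 60.162 / 217.0742 ≈ 0.277

0.277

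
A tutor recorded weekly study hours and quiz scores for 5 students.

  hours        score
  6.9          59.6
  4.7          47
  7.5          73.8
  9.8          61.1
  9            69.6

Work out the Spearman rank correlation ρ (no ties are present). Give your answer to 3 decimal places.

Rank hours: 2, 1, 3, 5, 4
Rank score: 2, 1, 5, 3, 4
d = rank(hours) − rank(score): 0, 0, -2, 2, 0; Σd² = 8
ρ = 1 − 6Σd² / [n(n²−1)] = 1 − 6×8 / (5×24) = 1 − 48/120 ≈ 0.600

0.600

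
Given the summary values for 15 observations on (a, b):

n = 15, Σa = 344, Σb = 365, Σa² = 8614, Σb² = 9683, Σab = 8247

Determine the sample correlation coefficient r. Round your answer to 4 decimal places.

-0.1623

r = (nΣab − ΣaΣb) / √[(nΣa² − (Σa)²)(nΣb² − (Σb)²)]
Numerator: 15×8247 − 344×365 = -1855
Denominator: √[(129210 − 118336)(145245 − 133225)] = √[10874 × 12020] = 11432.6497
r = -1855 / 11432.6497 ≈ -0.1623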